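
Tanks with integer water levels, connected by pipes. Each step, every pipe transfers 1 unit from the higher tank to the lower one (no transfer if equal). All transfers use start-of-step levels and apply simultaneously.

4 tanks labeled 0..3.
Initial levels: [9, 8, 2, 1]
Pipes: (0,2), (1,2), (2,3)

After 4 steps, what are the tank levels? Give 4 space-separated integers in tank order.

Step 1: flows [0->2,1->2,2->3] -> levels [8 7 3 2]
Step 2: flows [0->2,1->2,2->3] -> levels [7 6 4 3]
Step 3: flows [0->2,1->2,2->3] -> levels [6 5 5 4]
Step 4: flows [0->2,1=2,2->3] -> levels [5 5 5 5]

Answer: 5 5 5 5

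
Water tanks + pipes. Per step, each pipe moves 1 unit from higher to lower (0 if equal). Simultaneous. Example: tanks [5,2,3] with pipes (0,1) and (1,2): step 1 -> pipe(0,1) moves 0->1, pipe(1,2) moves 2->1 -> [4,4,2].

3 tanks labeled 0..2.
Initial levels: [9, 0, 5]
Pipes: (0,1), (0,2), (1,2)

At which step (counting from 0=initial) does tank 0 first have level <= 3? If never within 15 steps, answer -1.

Step 1: flows [0->1,0->2,2->1] -> levels [7 2 5]
Step 2: flows [0->1,0->2,2->1] -> levels [5 4 5]
Step 3: flows [0->1,0=2,2->1] -> levels [4 6 4]
Step 4: flows [1->0,0=2,1->2] -> levels [5 4 5]
  -> period-2 cycle (repeats step 2); tank 0 never drops to <=3
Tank 0 never reaches <=3 within 15 steps

Answer: -1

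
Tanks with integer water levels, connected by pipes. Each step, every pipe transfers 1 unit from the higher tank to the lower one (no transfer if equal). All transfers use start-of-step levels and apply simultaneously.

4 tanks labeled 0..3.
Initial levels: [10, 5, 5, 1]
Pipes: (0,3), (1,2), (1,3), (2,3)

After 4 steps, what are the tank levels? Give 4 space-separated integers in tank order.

Step 1: flows [0->3,1=2,1->3,2->3] -> levels [9 4 4 4]
Step 2: flows [0->3,1=2,1=3,2=3] -> levels [8 4 4 5]
Step 3: flows [0->3,1=2,3->1,3->2] -> levels [7 5 5 4]
Step 4: flows [0->3,1=2,1->3,2->3] -> levels [6 4 4 7]

Answer: 6 4 4 7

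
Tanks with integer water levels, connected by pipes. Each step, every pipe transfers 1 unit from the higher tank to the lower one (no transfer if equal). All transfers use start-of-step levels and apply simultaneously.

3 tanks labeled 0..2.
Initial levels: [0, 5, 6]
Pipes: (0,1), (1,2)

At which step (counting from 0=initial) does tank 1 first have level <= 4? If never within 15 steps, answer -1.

Step 1: flows [1->0,2->1] -> levels [1 5 5]
Step 2: flows [1->0,1=2] -> levels [2 4 5]
Tank 1 first reaches <=4 at step 2

Answer: 2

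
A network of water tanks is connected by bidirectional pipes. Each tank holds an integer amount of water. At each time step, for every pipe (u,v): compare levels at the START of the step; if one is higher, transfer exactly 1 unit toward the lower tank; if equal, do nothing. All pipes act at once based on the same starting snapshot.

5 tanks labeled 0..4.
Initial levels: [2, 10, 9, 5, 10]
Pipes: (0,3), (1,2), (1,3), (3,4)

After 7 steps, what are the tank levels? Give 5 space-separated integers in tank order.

Step 1: flows [3->0,1->2,1->3,4->3] -> levels [3 8 10 6 9]
Step 2: flows [3->0,2->1,1->3,4->3] -> levels [4 8 9 7 8]
Step 3: flows [3->0,2->1,1->3,4->3] -> levels [5 8 8 8 7]
Step 4: flows [3->0,1=2,1=3,3->4] -> levels [6 8 8 6 8]
Step 5: flows [0=3,1=2,1->3,4->3] -> levels [6 7 8 8 7]
Step 6: flows [3->0,2->1,3->1,3->4] -> levels [7 9 7 5 8]
Step 7: flows [0->3,1->2,1->3,4->3] -> levels [6 7 8 8 7]

Answer: 6 7 8 8 7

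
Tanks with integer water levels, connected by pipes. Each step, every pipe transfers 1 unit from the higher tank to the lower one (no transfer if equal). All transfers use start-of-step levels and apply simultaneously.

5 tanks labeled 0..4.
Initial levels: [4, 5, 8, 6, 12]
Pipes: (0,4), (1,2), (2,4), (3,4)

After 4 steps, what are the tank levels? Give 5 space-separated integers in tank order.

Answer: 7 7 8 8 5

Derivation:
Step 1: flows [4->0,2->1,4->2,4->3] -> levels [5 6 8 7 9]
Step 2: flows [4->0,2->1,4->2,4->3] -> levels [6 7 8 8 6]
Step 3: flows [0=4,2->1,2->4,3->4] -> levels [6 8 6 7 8]
Step 4: flows [4->0,1->2,4->2,4->3] -> levels [7 7 8 8 5]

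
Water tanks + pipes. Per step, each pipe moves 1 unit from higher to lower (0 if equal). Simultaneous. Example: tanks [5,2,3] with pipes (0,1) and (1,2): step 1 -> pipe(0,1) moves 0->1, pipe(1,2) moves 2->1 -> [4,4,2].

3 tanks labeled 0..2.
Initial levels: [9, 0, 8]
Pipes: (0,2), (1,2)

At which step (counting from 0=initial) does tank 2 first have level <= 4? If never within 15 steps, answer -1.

Answer: -1

Derivation:
Step 1: flows [0->2,2->1] -> levels [8 1 8]
Step 2: flows [0=2,2->1] -> levels [8 2 7]
Step 3: flows [0->2,2->1] -> levels [7 3 7]
Step 4: flows [0=2,2->1] -> levels [7 4 6]
Step 5: flows [0->2,2->1] -> levels [6 5 6]
Step 6: flows [0=2,2->1] -> levels [6 6 5]
Step 7: flows [0->2,1->2] -> levels [5 5 7]
Step 8: flows [2->0,2->1] -> levels [6 6 5]
  -> period-2 cycle (repeats step 6); tank 2 never drops to <=4
Tank 2 never reaches <=4 within 15 steps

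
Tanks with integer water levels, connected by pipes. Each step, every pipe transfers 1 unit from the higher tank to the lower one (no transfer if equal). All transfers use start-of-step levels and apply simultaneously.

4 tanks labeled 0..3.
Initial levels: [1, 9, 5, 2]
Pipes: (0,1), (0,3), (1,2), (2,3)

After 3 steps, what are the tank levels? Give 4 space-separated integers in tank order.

Step 1: flows [1->0,3->0,1->2,2->3] -> levels [3 7 5 2]
Step 2: flows [1->0,0->3,1->2,2->3] -> levels [3 5 5 4]
Step 3: flows [1->0,3->0,1=2,2->3] -> levels [5 4 4 4]

Answer: 5 4 4 4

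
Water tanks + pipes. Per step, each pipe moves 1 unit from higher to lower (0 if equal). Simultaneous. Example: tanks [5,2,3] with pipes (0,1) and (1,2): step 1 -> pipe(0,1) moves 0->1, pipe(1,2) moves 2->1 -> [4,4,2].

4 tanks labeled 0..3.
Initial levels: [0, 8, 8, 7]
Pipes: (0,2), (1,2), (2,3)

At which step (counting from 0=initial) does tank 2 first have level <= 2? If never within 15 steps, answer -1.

Step 1: flows [2->0,1=2,2->3] -> levels [1 8 6 8]
Step 2: flows [2->0,1->2,3->2] -> levels [2 7 7 7]
Step 3: flows [2->0,1=2,2=3] -> levels [3 7 6 7]
Step 4: flows [2->0,1->2,3->2] -> levels [4 6 7 6]
Step 5: flows [2->0,2->1,2->3] -> levels [5 7 4 7]
Step 6: flows [0->2,1->2,3->2] -> levels [4 6 7 6]
  -> period-2 cycle (repeats step 4); tank 2 never drops to <=2
Tank 2 never reaches <=2 within 15 steps

Answer: -1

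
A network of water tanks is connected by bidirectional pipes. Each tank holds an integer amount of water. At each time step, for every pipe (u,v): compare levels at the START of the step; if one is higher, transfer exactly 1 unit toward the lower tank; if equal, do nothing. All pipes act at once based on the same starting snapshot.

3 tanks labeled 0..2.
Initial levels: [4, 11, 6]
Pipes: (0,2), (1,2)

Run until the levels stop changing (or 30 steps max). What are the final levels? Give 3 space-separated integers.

Step 1: flows [2->0,1->2] -> levels [5 10 6]
Step 2: flows [2->0,1->2] -> levels [6 9 6]
Step 3: flows [0=2,1->2] -> levels [6 8 7]
Step 4: flows [2->0,1->2] -> levels [7 7 7]
Step 5: flows [0=2,1=2] -> levels [7 7 7]
  -> stable (no change)

Answer: 7 7 7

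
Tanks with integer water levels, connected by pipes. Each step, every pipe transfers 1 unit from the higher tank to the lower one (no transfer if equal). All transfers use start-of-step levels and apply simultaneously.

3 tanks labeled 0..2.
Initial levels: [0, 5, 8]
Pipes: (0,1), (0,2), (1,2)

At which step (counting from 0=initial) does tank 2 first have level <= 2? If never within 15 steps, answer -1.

Answer: -1

Derivation:
Step 1: flows [1->0,2->0,2->1] -> levels [2 5 6]
Step 2: flows [1->0,2->0,2->1] -> levels [4 5 4]
Step 3: flows [1->0,0=2,1->2] -> levels [5 3 5]
Step 4: flows [0->1,0=2,2->1] -> levels [4 5 4]
  -> period-2 cycle (repeats step 2); tank 2 never drops to <=2
Tank 2 never reaches <=2 within 15 steps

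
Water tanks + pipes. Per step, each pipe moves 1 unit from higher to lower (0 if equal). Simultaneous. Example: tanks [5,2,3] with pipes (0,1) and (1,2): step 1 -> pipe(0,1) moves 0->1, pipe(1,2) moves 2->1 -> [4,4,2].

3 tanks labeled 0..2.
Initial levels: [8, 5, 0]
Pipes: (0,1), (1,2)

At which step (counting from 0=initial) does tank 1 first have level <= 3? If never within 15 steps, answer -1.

Step 1: flows [0->1,1->2] -> levels [7 5 1]
Step 2: flows [0->1,1->2] -> levels [6 5 2]
Step 3: flows [0->1,1->2] -> levels [5 5 3]
Step 4: flows [0=1,1->2] -> levels [5 4 4]
Step 5: flows [0->1,1=2] -> levels [4 5 4]
Step 6: flows [1->0,1->2] -> levels [5 3 5]
Tank 1 first reaches <=3 at step 6

Answer: 6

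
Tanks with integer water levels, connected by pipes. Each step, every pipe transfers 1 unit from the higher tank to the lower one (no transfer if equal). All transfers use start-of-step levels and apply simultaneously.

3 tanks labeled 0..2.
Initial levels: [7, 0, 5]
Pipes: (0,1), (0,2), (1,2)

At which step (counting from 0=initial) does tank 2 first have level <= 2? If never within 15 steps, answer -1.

Answer: -1

Derivation:
Step 1: flows [0->1,0->2,2->1] -> levels [5 2 5]
Step 2: flows [0->1,0=2,2->1] -> levels [4 4 4]
Step 3: flows [0=1,0=2,1=2] -> levels [4 4 4]
  -> stable; tank 2 stays at 4 > 2
Tank 2 never reaches <=2 within 15 steps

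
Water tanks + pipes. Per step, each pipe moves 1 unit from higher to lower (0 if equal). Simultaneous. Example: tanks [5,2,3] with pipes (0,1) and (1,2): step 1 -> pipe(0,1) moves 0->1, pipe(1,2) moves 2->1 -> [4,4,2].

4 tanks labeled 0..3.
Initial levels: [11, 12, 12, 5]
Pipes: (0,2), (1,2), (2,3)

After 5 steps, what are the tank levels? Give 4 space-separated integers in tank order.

Answer: 11 11 8 10

Derivation:
Step 1: flows [2->0,1=2,2->3] -> levels [12 12 10 6]
Step 2: flows [0->2,1->2,2->3] -> levels [11 11 11 7]
Step 3: flows [0=2,1=2,2->3] -> levels [11 11 10 8]
Step 4: flows [0->2,1->2,2->3] -> levels [10 10 11 9]
Step 5: flows [2->0,2->1,2->3] -> levels [11 11 8 10]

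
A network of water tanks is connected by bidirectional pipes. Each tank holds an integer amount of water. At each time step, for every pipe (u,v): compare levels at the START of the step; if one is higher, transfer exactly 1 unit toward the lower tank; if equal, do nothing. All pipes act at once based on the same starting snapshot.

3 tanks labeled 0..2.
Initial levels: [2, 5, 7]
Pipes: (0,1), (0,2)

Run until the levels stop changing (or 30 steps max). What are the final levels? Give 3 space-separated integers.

Step 1: flows [1->0,2->0] -> levels [4 4 6]
Step 2: flows [0=1,2->0] -> levels [5 4 5]
Step 3: flows [0->1,0=2] -> levels [4 5 5]
Step 4: flows [1->0,2->0] -> levels [6 4 4]
Step 5: flows [0->1,0->2] -> levels [4 5 5]
  -> period-2 cycle: step 5 state = step 3 state; never stabilizes
  -> state at step 30: (30-3) mod 2 = 1, same as step 4 -> [6 4 4]

Answer: 6 4 4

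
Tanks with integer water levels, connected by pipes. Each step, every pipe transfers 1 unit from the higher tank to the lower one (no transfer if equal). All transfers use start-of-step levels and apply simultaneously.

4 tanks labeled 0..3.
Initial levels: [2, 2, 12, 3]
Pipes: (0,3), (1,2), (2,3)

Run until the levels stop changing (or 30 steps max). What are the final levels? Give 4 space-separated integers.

Answer: 4 6 4 5

Derivation:
Step 1: flows [3->0,2->1,2->3] -> levels [3 3 10 3]
Step 2: flows [0=3,2->1,2->3] -> levels [3 4 8 4]
Step 3: flows [3->0,2->1,2->3] -> levels [4 5 6 4]
Step 4: flows [0=3,2->1,2->3] -> levels [4 6 4 5]
Step 5: flows [3->0,1->2,3->2] -> levels [5 5 6 3]
Step 6: flows [0->3,2->1,2->3] -> levels [4 6 4 5]
  -> period-2 cycle: step 6 state = step 4 state; never stabilizes
  -> state at step 30: (30-4) mod 2 = 0, same as step 4 -> [4 6 4 5]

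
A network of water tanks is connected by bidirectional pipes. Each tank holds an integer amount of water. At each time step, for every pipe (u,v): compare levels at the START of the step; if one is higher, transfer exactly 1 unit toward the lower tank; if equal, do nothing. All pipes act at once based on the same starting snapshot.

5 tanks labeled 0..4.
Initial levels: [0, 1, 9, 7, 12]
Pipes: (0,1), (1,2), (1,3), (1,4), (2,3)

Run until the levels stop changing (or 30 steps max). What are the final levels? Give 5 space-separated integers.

Answer: 6 4 6 6 7

Derivation:
Step 1: flows [1->0,2->1,3->1,4->1,2->3] -> levels [1 3 7 7 11]
Step 2: flows [1->0,2->1,3->1,4->1,2=3] -> levels [2 5 6 6 10]
Step 3: flows [1->0,2->1,3->1,4->1,2=3] -> levels [3 7 5 5 9]
Step 4: flows [1->0,1->2,1->3,4->1,2=3] -> levels [4 5 6 6 8]
Step 5: flows [1->0,2->1,3->1,4->1,2=3] -> levels [5 7 5 5 7]
Step 6: flows [1->0,1->2,1->3,1=4,2=3] -> levels [6 4 6 6 7]
Step 7: flows [0->1,2->1,3->1,4->1,2=3] -> levels [5 8 5 5 6]
Step 8: flows [1->0,1->2,1->3,1->4,2=3] -> levels [6 4 6 6 7]
  -> period-2 cycle: step 8 state = step 6 state; never stabilizes
  -> state at step 30: (30-6) mod 2 = 0, same as step 6 -> [6 4 6 6 7]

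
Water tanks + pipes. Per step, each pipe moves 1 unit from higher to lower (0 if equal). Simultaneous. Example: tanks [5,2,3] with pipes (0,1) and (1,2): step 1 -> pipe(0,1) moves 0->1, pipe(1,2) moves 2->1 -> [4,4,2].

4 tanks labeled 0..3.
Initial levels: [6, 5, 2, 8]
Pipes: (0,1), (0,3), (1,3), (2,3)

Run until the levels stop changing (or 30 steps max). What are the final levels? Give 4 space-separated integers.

Step 1: flows [0->1,3->0,3->1,3->2] -> levels [6 7 3 5]
Step 2: flows [1->0,0->3,1->3,3->2] -> levels [6 5 4 6]
Step 3: flows [0->1,0=3,3->1,3->2] -> levels [5 7 5 4]
Step 4: flows [1->0,0->3,1->3,2->3] -> levels [5 5 4 7]
Step 5: flows [0=1,3->0,3->1,3->2] -> levels [6 6 5 4]
Step 6: flows [0=1,0->3,1->3,2->3] -> levels [5 5 4 7]
  -> period-2 cycle: step 6 state = step 4 state; never stabilizes
  -> state at step 30: (30-4) mod 2 = 0, same as step 4 -> [5 5 4 7]

Answer: 5 5 4 7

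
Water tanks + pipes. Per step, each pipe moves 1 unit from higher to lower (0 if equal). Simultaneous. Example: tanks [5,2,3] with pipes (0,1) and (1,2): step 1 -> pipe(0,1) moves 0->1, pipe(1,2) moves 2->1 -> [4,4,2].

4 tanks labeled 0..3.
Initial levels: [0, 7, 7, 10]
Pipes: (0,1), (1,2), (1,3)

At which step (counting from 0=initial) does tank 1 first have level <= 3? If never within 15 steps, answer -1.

Step 1: flows [1->0,1=2,3->1] -> levels [1 7 7 9]
Step 2: flows [1->0,1=2,3->1] -> levels [2 7 7 8]
Step 3: flows [1->0,1=2,3->1] -> levels [3 7 7 7]
Step 4: flows [1->0,1=2,1=3] -> levels [4 6 7 7]
Step 5: flows [1->0,2->1,3->1] -> levels [5 7 6 6]
Step 6: flows [1->0,1->2,1->3] -> levels [6 4 7 7]
Step 7: flows [0->1,2->1,3->1] -> levels [5 7 6 6]
  -> period-2 cycle (repeats step 5); tank 1 never drops to <=3
Tank 1 never reaches <=3 within 15 steps

Answer: -1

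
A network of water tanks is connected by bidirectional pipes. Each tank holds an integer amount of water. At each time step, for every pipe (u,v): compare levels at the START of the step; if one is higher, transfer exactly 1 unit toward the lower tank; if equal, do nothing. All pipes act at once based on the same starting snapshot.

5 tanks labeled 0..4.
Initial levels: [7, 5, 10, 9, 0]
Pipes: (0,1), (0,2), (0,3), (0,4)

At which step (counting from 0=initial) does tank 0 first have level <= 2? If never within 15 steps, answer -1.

Step 1: flows [0->1,2->0,3->0,0->4] -> levels [7 6 9 8 1]
Step 2: flows [0->1,2->0,3->0,0->4] -> levels [7 7 8 7 2]
Step 3: flows [0=1,2->0,0=3,0->4] -> levels [7 7 7 7 3]
Step 4: flows [0=1,0=2,0=3,0->4] -> levels [6 7 7 7 4]
Step 5: flows [1->0,2->0,3->0,0->4] -> levels [8 6 6 6 5]
Step 6: flows [0->1,0->2,0->3,0->4] -> levels [4 7 7 7 6]
Step 7: flows [1->0,2->0,3->0,4->0] -> levels [8 6 6 6 5]
  -> period-2 cycle (repeats step 5); tank 0 never drops to <=2
Tank 0 never reaches <=2 within 15 steps

Answer: -1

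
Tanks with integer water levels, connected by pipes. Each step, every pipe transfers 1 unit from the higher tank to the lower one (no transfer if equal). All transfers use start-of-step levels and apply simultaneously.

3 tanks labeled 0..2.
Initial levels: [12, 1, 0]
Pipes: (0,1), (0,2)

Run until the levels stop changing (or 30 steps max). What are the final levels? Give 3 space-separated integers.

Answer: 3 5 5

Derivation:
Step 1: flows [0->1,0->2] -> levels [10 2 1]
Step 2: flows [0->1,0->2] -> levels [8 3 2]
Step 3: flows [0->1,0->2] -> levels [6 4 3]
Step 4: flows [0->1,0->2] -> levels [4 5 4]
Step 5: flows [1->0,0=2] -> levels [5 4 4]
Step 6: flows [0->1,0->2] -> levels [3 5 5]
Step 7: flows [1->0,2->0] -> levels [5 4 4]
  -> period-2 cycle: step 7 state = step 5 state; never stabilizes
  -> state at step 30: (30-5) mod 2 = 1, same as step 6 -> [3 5 5]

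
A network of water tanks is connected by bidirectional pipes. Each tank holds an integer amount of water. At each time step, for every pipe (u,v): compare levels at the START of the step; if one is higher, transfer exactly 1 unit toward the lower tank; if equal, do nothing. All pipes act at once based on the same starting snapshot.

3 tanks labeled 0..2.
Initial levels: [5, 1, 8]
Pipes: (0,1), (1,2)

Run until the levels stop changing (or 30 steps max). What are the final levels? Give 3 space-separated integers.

Step 1: flows [0->1,2->1] -> levels [4 3 7]
Step 2: flows [0->1,2->1] -> levels [3 5 6]
Step 3: flows [1->0,2->1] -> levels [4 5 5]
Step 4: flows [1->0,1=2] -> levels [5 4 5]
Step 5: flows [0->1,2->1] -> levels [4 6 4]
Step 6: flows [1->0,1->2] -> levels [5 4 5]
  -> period-2 cycle: step 6 state = step 4 state; never stabilizes
  -> state at step 30: (30-4) mod 2 = 0, same as step 4 -> [5 4 5]

Answer: 5 4 5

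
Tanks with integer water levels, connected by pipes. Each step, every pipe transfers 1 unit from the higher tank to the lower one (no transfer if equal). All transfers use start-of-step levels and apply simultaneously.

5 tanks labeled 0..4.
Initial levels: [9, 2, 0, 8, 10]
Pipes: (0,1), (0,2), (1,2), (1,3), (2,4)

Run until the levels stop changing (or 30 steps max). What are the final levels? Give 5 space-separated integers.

Answer: 7 4 6 6 6

Derivation:
Step 1: flows [0->1,0->2,1->2,3->1,4->2] -> levels [7 3 3 7 9]
Step 2: flows [0->1,0->2,1=2,3->1,4->2] -> levels [5 5 5 6 8]
Step 3: flows [0=1,0=2,1=2,3->1,4->2] -> levels [5 6 6 5 7]
Step 4: flows [1->0,2->0,1=2,1->3,4->2] -> levels [7 4 6 6 6]
Step 5: flows [0->1,0->2,2->1,3->1,2=4] -> levels [5 7 6 5 6]
Step 6: flows [1->0,2->0,1->2,1->3,2=4] -> levels [7 4 6 6 6]
  -> period-2 cycle: step 6 state = step 4 state; never stabilizes
  -> state at step 30: (30-4) mod 2 = 0, same as step 4 -> [7 4 6 6 6]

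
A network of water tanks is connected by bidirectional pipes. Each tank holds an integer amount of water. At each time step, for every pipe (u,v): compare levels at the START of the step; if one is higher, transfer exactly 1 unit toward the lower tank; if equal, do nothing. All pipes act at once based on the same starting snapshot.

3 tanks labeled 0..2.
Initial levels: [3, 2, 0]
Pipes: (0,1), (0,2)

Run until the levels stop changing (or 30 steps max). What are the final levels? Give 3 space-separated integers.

Answer: 3 1 1

Derivation:
Step 1: flows [0->1,0->2] -> levels [1 3 1]
Step 2: flows [1->0,0=2] -> levels [2 2 1]
Step 3: flows [0=1,0->2] -> levels [1 2 2]
Step 4: flows [1->0,2->0] -> levels [3 1 1]
Step 5: flows [0->1,0->2] -> levels [1 2 2]
  -> period-2 cycle: step 5 state = step 3 state; never stabilizes
  -> state at step 30: (30-3) mod 2 = 1, same as step 4 -> [3 1 1]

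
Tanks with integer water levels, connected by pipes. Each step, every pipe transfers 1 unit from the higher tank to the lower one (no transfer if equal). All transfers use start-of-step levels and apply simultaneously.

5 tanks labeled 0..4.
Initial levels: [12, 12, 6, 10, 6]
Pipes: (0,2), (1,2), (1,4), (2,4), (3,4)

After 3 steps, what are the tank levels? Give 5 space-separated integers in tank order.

Step 1: flows [0->2,1->2,1->4,2=4,3->4] -> levels [11 10 8 9 8]
Step 2: flows [0->2,1->2,1->4,2=4,3->4] -> levels [10 8 10 8 10]
Step 3: flows [0=2,2->1,4->1,2=4,4->3] -> levels [10 10 9 9 8]

Answer: 10 10 9 9 8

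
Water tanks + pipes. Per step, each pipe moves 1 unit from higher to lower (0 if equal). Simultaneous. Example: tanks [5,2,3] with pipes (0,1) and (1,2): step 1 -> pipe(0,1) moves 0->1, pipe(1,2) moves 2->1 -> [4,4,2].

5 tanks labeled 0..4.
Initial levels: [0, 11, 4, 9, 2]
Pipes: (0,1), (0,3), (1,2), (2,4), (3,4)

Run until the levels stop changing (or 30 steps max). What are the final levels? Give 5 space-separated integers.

Step 1: flows [1->0,3->0,1->2,2->4,3->4] -> levels [2 9 4 7 4]
Step 2: flows [1->0,3->0,1->2,2=4,3->4] -> levels [4 7 5 5 5]
Step 3: flows [1->0,3->0,1->2,2=4,3=4] -> levels [6 5 6 4 5]
Step 4: flows [0->1,0->3,2->1,2->4,4->3] -> levels [4 7 4 6 5]
Step 5: flows [1->0,3->0,1->2,4->2,3->4] -> levels [6 5 6 4 5]
  -> period-2 cycle: step 5 state = step 3 state; never stabilizes
  -> state at step 30: (30-3) mod 2 = 1, same as step 4 -> [4 7 4 6 5]

Answer: 4 7 4 6 5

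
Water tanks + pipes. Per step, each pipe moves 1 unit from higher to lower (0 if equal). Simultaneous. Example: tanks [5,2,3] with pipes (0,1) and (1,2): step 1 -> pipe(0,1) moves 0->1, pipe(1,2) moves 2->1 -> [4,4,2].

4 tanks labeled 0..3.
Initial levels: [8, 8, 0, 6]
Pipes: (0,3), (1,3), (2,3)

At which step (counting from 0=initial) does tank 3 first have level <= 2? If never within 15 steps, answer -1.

Step 1: flows [0->3,1->3,3->2] -> levels [7 7 1 7]
Step 2: flows [0=3,1=3,3->2] -> levels [7 7 2 6]
Step 3: flows [0->3,1->3,3->2] -> levels [6 6 3 7]
Step 4: flows [3->0,3->1,3->2] -> levels [7 7 4 4]
Step 5: flows [0->3,1->3,2=3] -> levels [6 6 4 6]
Step 6: flows [0=3,1=3,3->2] -> levels [6 6 5 5]
Step 7: flows [0->3,1->3,2=3] -> levels [5 5 5 7]
Step 8: flows [3->0,3->1,3->2] -> levels [6 6 6 4]
Step 9: flows [0->3,1->3,2->3] -> levels [5 5 5 7]
  -> period-2 cycle (repeats step 7); tank 3 never drops to <=2
Tank 3 never reaches <=2 within 15 steps

Answer: -1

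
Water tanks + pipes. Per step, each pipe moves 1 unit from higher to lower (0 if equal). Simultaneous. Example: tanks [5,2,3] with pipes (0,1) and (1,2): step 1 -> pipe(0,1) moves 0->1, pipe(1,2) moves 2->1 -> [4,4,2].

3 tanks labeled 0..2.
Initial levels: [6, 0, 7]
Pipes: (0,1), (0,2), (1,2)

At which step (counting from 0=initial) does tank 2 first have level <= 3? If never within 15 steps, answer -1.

Answer: 3

Derivation:
Step 1: flows [0->1,2->0,2->1] -> levels [6 2 5]
Step 2: flows [0->1,0->2,2->1] -> levels [4 4 5]
Step 3: flows [0=1,2->0,2->1] -> levels [5 5 3]
Tank 2 first reaches <=3 at step 3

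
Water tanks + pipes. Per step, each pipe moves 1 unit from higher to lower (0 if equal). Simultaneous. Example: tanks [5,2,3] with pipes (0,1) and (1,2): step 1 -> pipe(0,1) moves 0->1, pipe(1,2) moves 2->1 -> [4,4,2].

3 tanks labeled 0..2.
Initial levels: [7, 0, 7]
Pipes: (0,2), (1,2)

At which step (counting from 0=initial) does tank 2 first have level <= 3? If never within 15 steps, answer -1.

Step 1: flows [0=2,2->1] -> levels [7 1 6]
Step 2: flows [0->2,2->1] -> levels [6 2 6]
Step 3: flows [0=2,2->1] -> levels [6 3 5]
Step 4: flows [0->2,2->1] -> levels [5 4 5]
Step 5: flows [0=2,2->1] -> levels [5 5 4]
Step 6: flows [0->2,1->2] -> levels [4 4 6]
Step 7: flows [2->0,2->1] -> levels [5 5 4]
  -> period-2 cycle (repeats step 5); tank 2 never drops to <=3
Tank 2 never reaches <=3 within 15 steps

Answer: -1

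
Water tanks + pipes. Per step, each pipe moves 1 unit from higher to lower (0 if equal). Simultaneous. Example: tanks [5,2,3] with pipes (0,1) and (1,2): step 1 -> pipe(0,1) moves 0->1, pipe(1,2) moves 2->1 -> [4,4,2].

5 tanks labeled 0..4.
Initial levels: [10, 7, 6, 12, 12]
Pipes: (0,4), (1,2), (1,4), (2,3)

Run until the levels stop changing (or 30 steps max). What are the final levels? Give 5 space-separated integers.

Answer: 9 10 8 10 10

Derivation:
Step 1: flows [4->0,1->2,4->1,3->2] -> levels [11 7 8 11 10]
Step 2: flows [0->4,2->1,4->1,3->2] -> levels [10 9 8 10 10]
Step 3: flows [0=4,1->2,4->1,3->2] -> levels [10 9 10 9 9]
Step 4: flows [0->4,2->1,1=4,2->3] -> levels [9 10 8 10 10]
Step 5: flows [4->0,1->2,1=4,3->2] -> levels [10 9 10 9 9]
  -> period-2 cycle: step 5 state = step 3 state; never stabilizes
  -> state at step 30: (30-3) mod 2 = 1, same as step 4 -> [9 10 8 10 10]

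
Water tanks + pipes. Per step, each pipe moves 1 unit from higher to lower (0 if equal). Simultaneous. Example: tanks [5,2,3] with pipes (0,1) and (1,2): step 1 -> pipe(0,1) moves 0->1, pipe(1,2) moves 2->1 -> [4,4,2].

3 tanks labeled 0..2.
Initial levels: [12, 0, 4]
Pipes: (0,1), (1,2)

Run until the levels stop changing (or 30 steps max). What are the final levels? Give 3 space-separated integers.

Step 1: flows [0->1,2->1] -> levels [11 2 3]
Step 2: flows [0->1,2->1] -> levels [10 4 2]
Step 3: flows [0->1,1->2] -> levels [9 4 3]
Step 4: flows [0->1,1->2] -> levels [8 4 4]
Step 5: flows [0->1,1=2] -> levels [7 5 4]
Step 6: flows [0->1,1->2] -> levels [6 5 5]
Step 7: flows [0->1,1=2] -> levels [5 6 5]
Step 8: flows [1->0,1->2] -> levels [6 4 6]
Step 9: flows [0->1,2->1] -> levels [5 6 5]
  -> period-2 cycle: step 9 state = step 7 state; never stabilizes
  -> state at step 30: (30-7) mod 2 = 1, same as step 8 -> [6 4 6]

Answer: 6 4 6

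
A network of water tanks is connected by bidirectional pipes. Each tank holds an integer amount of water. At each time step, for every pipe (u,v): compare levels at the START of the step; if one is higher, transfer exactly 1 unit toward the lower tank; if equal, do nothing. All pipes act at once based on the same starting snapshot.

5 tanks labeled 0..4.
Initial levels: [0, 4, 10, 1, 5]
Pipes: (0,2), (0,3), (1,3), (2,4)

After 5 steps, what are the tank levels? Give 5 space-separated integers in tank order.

Answer: 4 3 5 3 5

Derivation:
Step 1: flows [2->0,3->0,1->3,2->4] -> levels [2 3 8 1 6]
Step 2: flows [2->0,0->3,1->3,2->4] -> levels [2 2 6 3 7]
Step 3: flows [2->0,3->0,3->1,4->2] -> levels [4 3 6 1 6]
Step 4: flows [2->0,0->3,1->3,2=4] -> levels [4 2 5 3 6]
Step 5: flows [2->0,0->3,3->1,4->2] -> levels [4 3 5 3 5]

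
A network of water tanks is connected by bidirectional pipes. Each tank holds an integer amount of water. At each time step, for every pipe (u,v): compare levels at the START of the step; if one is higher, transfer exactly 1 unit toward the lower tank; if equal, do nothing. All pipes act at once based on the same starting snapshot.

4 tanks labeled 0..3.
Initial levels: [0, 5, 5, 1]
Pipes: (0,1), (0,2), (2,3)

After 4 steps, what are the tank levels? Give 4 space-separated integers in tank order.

Step 1: flows [1->0,2->0,2->3] -> levels [2 4 3 2]
Step 2: flows [1->0,2->0,2->3] -> levels [4 3 1 3]
Step 3: flows [0->1,0->2,3->2] -> levels [2 4 3 2]
  -> period-2 cycle: step 3 state = step 1 state
  -> state at step 4: (4-1) mod 2 = 1, same as step 2 -> [4 3 1 3]

Answer: 4 3 1 3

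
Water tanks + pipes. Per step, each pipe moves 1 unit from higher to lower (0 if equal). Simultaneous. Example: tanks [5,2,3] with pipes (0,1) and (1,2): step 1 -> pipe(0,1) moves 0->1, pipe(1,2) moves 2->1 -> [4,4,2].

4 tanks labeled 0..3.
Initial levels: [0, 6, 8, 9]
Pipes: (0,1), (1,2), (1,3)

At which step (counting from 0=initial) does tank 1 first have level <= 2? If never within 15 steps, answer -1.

Step 1: flows [1->0,2->1,3->1] -> levels [1 7 7 8]
Step 2: flows [1->0,1=2,3->1] -> levels [2 7 7 7]
Step 3: flows [1->0,1=2,1=3] -> levels [3 6 7 7]
Step 4: flows [1->0,2->1,3->1] -> levels [4 7 6 6]
Step 5: flows [1->0,1->2,1->3] -> levels [5 4 7 7]
Step 6: flows [0->1,2->1,3->1] -> levels [4 7 6 6]
  -> period-2 cycle (repeats step 4); tank 1 never drops to <=2
Tank 1 never reaches <=2 within 15 steps

Answer: -1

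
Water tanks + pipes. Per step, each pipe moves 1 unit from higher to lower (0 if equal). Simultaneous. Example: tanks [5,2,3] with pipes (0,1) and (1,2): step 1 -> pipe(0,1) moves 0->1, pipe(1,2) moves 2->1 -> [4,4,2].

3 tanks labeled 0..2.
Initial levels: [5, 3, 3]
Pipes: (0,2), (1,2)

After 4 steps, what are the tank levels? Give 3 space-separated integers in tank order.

Answer: 4 4 3

Derivation:
Step 1: flows [0->2,1=2] -> levels [4 3 4]
Step 2: flows [0=2,2->1] -> levels [4 4 3]
Step 3: flows [0->2,1->2] -> levels [3 3 5]
Step 4: flows [2->0,2->1] -> levels [4 4 3]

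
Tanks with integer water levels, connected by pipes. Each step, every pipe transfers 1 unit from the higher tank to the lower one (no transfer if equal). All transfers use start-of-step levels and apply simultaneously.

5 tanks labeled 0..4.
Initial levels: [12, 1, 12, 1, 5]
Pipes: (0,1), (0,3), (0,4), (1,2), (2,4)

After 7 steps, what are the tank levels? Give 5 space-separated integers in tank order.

Step 1: flows [0->1,0->3,0->4,2->1,2->4] -> levels [9 3 10 2 7]
Step 2: flows [0->1,0->3,0->4,2->1,2->4] -> levels [6 5 8 3 9]
Step 3: flows [0->1,0->3,4->0,2->1,4->2] -> levels [5 7 8 4 7]
Step 4: flows [1->0,0->3,4->0,2->1,2->4] -> levels [6 7 6 5 7]
Step 5: flows [1->0,0->3,4->0,1->2,4->2] -> levels [7 5 8 6 5]
Step 6: flows [0->1,0->3,0->4,2->1,2->4] -> levels [4 7 6 7 7]
Step 7: flows [1->0,3->0,4->0,1->2,4->2] -> levels [7 5 8 6 5]

Answer: 7 5 8 6 5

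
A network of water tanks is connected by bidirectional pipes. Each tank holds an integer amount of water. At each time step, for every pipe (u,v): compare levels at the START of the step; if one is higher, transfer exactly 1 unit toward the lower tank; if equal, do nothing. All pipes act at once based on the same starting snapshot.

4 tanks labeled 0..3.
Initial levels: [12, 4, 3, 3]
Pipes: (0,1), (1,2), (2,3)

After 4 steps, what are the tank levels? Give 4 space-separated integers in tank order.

Step 1: flows [0->1,1->2,2=3] -> levels [11 4 4 3]
Step 2: flows [0->1,1=2,2->3] -> levels [10 5 3 4]
Step 3: flows [0->1,1->2,3->2] -> levels [9 5 5 3]
Step 4: flows [0->1,1=2,2->3] -> levels [8 6 4 4]

Answer: 8 6 4 4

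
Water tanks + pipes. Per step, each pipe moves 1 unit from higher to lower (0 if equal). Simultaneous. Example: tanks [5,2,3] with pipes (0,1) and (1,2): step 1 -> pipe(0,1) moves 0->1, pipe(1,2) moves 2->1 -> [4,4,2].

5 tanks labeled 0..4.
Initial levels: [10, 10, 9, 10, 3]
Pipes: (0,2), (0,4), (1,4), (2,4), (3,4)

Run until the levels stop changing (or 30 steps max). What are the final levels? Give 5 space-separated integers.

Step 1: flows [0->2,0->4,1->4,2->4,3->4] -> levels [8 9 9 9 7]
Step 2: flows [2->0,0->4,1->4,2->4,3->4] -> levels [8 8 7 8 11]
Step 3: flows [0->2,4->0,4->1,4->2,4->3] -> levels [8 9 9 9 7]
  -> period-2 cycle: step 3 state = step 1 state; never stabilizes
  -> state at step 30: (30-1) mod 2 = 1, same as step 2 -> [8 8 7 8 11]

Answer: 8 8 7 8 11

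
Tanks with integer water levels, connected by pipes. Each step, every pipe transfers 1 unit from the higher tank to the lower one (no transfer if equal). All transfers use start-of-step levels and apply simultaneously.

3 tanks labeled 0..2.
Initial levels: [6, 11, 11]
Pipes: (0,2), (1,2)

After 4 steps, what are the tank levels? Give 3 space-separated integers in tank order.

Answer: 9 9 10

Derivation:
Step 1: flows [2->0,1=2] -> levels [7 11 10]
Step 2: flows [2->0,1->2] -> levels [8 10 10]
Step 3: flows [2->0,1=2] -> levels [9 10 9]
Step 4: flows [0=2,1->2] -> levels [9 9 10]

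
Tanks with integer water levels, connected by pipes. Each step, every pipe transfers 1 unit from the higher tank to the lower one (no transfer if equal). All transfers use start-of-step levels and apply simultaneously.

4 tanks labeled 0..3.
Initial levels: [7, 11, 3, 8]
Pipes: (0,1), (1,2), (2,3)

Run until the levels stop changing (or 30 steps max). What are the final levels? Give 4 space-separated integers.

Answer: 8 7 8 6

Derivation:
Step 1: flows [1->0,1->2,3->2] -> levels [8 9 5 7]
Step 2: flows [1->0,1->2,3->2] -> levels [9 7 7 6]
Step 3: flows [0->1,1=2,2->3] -> levels [8 8 6 7]
Step 4: flows [0=1,1->2,3->2] -> levels [8 7 8 6]
Step 5: flows [0->1,2->1,2->3] -> levels [7 9 6 7]
Step 6: flows [1->0,1->2,3->2] -> levels [8 7 8 6]
  -> period-2 cycle: step 6 state = step 4 state; never stabilizes
  -> state at step 30: (30-4) mod 2 = 0, same as step 4 -> [8 7 8 6]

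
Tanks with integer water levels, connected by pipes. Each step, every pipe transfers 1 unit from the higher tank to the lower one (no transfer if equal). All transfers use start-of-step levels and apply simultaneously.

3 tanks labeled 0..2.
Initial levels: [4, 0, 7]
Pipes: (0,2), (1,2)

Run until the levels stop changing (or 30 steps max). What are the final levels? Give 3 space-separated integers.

Answer: 4 4 3

Derivation:
Step 1: flows [2->0,2->1] -> levels [5 1 5]
Step 2: flows [0=2,2->1] -> levels [5 2 4]
Step 3: flows [0->2,2->1] -> levels [4 3 4]
Step 4: flows [0=2,2->1] -> levels [4 4 3]
Step 5: flows [0->2,1->2] -> levels [3 3 5]
Step 6: flows [2->0,2->1] -> levels [4 4 3]
  -> period-2 cycle: step 6 state = step 4 state; never stabilizes
  -> state at step 30: (30-4) mod 2 = 0, same as step 4 -> [4 4 3]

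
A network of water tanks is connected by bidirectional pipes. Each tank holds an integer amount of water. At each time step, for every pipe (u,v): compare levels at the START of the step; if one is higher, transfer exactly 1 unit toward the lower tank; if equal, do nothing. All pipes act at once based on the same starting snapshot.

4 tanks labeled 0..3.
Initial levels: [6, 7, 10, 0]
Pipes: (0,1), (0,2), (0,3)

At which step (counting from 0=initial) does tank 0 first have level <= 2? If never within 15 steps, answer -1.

Answer: -1

Derivation:
Step 1: flows [1->0,2->0,0->3] -> levels [7 6 9 1]
Step 2: flows [0->1,2->0,0->3] -> levels [6 7 8 2]
Step 3: flows [1->0,2->0,0->3] -> levels [7 6 7 3]
Step 4: flows [0->1,0=2,0->3] -> levels [5 7 7 4]
Step 5: flows [1->0,2->0,0->3] -> levels [6 6 6 5]
Step 6: flows [0=1,0=2,0->3] -> levels [5 6 6 6]
Step 7: flows [1->0,2->0,3->0] -> levels [8 5 5 5]
Step 8: flows [0->1,0->2,0->3] -> levels [5 6 6 6]
  -> period-2 cycle (repeats step 6); tank 0 never drops to <=2
Tank 0 never reaches <=2 within 15 steps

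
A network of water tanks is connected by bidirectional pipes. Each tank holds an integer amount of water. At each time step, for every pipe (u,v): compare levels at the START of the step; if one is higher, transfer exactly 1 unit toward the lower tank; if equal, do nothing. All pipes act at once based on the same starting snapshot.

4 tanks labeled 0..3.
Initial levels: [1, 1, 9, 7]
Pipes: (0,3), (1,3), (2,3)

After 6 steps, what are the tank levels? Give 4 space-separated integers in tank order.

Step 1: flows [3->0,3->1,2->3] -> levels [2 2 8 6]
Step 2: flows [3->0,3->1,2->3] -> levels [3 3 7 5]
Step 3: flows [3->0,3->1,2->3] -> levels [4 4 6 4]
Step 4: flows [0=3,1=3,2->3] -> levels [4 4 5 5]
Step 5: flows [3->0,3->1,2=3] -> levels [5 5 5 3]
Step 6: flows [0->3,1->3,2->3] -> levels [4 4 4 6]

Answer: 4 4 4 6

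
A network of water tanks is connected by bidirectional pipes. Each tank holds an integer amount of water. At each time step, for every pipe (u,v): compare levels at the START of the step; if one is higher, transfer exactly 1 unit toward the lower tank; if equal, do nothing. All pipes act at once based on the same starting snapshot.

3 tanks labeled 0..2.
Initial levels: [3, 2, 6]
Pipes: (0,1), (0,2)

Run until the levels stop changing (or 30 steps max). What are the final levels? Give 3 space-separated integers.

Step 1: flows [0->1,2->0] -> levels [3 3 5]
Step 2: flows [0=1,2->0] -> levels [4 3 4]
Step 3: flows [0->1,0=2] -> levels [3 4 4]
Step 4: flows [1->0,2->0] -> levels [5 3 3]
Step 5: flows [0->1,0->2] -> levels [3 4 4]
  -> period-2 cycle: step 5 state = step 3 state; never stabilizes
  -> state at step 30: (30-3) mod 2 = 1, same as step 4 -> [5 3 3]

Answer: 5 3 3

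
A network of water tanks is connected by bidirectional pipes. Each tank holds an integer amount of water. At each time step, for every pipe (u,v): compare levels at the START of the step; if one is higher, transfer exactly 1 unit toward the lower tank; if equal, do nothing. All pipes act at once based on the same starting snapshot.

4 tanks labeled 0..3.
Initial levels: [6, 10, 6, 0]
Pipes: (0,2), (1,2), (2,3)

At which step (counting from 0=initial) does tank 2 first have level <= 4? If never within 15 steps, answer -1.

Step 1: flows [0=2,1->2,2->3] -> levels [6 9 6 1]
Step 2: flows [0=2,1->2,2->3] -> levels [6 8 6 2]
Step 3: flows [0=2,1->2,2->3] -> levels [6 7 6 3]
Step 4: flows [0=2,1->2,2->3] -> levels [6 6 6 4]
Step 5: flows [0=2,1=2,2->3] -> levels [6 6 5 5]
Step 6: flows [0->2,1->2,2=3] -> levels [5 5 7 5]
Step 7: flows [2->0,2->1,2->3] -> levels [6 6 4 6]
Tank 2 first reaches <=4 at step 7

Answer: 7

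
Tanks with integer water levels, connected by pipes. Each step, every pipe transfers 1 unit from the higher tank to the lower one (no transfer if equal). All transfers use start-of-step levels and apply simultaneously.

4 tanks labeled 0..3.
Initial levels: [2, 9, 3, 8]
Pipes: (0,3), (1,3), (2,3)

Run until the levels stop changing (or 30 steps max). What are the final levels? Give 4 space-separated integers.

Answer: 5 5 5 7

Derivation:
Step 1: flows [3->0,1->3,3->2] -> levels [3 8 4 7]
Step 2: flows [3->0,1->3,3->2] -> levels [4 7 5 6]
Step 3: flows [3->0,1->3,3->2] -> levels [5 6 6 5]
Step 4: flows [0=3,1->3,2->3] -> levels [5 5 5 7]
Step 5: flows [3->0,3->1,3->2] -> levels [6 6 6 4]
Step 6: flows [0->3,1->3,2->3] -> levels [5 5 5 7]
  -> period-2 cycle: step 6 state = step 4 state; never stabilizes
  -> state at step 30: (30-4) mod 2 = 0, same as step 4 -> [5 5 5 7]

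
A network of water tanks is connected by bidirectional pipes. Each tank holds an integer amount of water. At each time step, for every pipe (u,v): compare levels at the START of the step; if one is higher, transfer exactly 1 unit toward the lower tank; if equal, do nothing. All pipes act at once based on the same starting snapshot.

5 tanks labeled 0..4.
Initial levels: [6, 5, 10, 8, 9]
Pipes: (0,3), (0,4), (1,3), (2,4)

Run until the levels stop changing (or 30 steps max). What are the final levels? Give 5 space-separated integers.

Step 1: flows [3->0,4->0,3->1,2->4] -> levels [8 6 9 6 9]
Step 2: flows [0->3,4->0,1=3,2=4] -> levels [8 6 9 7 8]
Step 3: flows [0->3,0=4,3->1,2->4] -> levels [7 7 8 7 9]
Step 4: flows [0=3,4->0,1=3,4->2] -> levels [8 7 9 7 7]
Step 5: flows [0->3,0->4,1=3,2->4] -> levels [6 7 8 8 9]
Step 6: flows [3->0,4->0,3->1,4->2] -> levels [8 8 9 6 7]
Step 7: flows [0->3,0->4,1->3,2->4] -> levels [6 7 8 8 9]
  -> period-2 cycle: step 7 state = step 5 state; never stabilizes
  -> state at step 30: (30-5) mod 2 = 1, same as step 6 -> [8 8 9 6 7]

Answer: 8 8 9 6 7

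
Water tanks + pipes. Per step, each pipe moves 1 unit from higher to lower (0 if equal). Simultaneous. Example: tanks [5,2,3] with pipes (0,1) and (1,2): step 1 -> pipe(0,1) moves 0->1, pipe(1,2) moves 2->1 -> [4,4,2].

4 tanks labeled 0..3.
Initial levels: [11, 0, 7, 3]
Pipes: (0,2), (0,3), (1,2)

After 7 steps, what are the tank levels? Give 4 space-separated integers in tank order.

Answer: 4 5 6 6

Derivation:
Step 1: flows [0->2,0->3,2->1] -> levels [9 1 7 4]
Step 2: flows [0->2,0->3,2->1] -> levels [7 2 7 5]
Step 3: flows [0=2,0->3,2->1] -> levels [6 3 6 6]
Step 4: flows [0=2,0=3,2->1] -> levels [6 4 5 6]
Step 5: flows [0->2,0=3,2->1] -> levels [5 5 5 6]
Step 6: flows [0=2,3->0,1=2] -> levels [6 5 5 5]
Step 7: flows [0->2,0->3,1=2] -> levels [4 5 6 6]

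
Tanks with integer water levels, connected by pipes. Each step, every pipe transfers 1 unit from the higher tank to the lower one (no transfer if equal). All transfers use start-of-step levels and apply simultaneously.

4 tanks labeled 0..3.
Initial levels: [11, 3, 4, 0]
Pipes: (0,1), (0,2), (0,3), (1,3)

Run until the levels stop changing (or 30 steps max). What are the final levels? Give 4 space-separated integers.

Step 1: flows [0->1,0->2,0->3,1->3] -> levels [8 3 5 2]
Step 2: flows [0->1,0->2,0->3,1->3] -> levels [5 3 6 4]
Step 3: flows [0->1,2->0,0->3,3->1] -> levels [4 5 5 4]
Step 4: flows [1->0,2->0,0=3,1->3] -> levels [6 3 4 5]
Step 5: flows [0->1,0->2,0->3,3->1] -> levels [3 5 5 5]
Step 6: flows [1->0,2->0,3->0,1=3] -> levels [6 4 4 4]
Step 7: flows [0->1,0->2,0->3,1=3] -> levels [3 5 5 5]
  -> period-2 cycle: step 7 state = step 5 state; never stabilizes
  -> state at step 30: (30-5) mod 2 = 1, same as step 6 -> [6 4 4 4]

Answer: 6 4 4 4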